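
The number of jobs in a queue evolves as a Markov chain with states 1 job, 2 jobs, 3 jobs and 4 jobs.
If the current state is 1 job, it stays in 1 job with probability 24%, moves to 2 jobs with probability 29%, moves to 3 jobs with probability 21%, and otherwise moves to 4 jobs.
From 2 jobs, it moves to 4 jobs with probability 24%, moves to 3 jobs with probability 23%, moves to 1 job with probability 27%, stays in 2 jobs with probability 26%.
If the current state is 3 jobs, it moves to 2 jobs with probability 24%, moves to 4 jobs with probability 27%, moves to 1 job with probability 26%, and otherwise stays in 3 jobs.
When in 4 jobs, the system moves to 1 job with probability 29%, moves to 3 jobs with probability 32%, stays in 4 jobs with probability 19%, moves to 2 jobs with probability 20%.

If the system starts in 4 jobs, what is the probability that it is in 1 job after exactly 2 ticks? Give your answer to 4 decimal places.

Propagate the distribution vector 2 ticks from 4 jobs.
After 0 ticks: (0.0000, 0.0000, 0.0000, 1.0000)
After 1 tick: (0.2900, 0.2000, 0.3200, 0.1900)
After 2 ticks: (0.2619, 0.2509, 0.2413, 0.2459)
P(in 1 job after 2 ticks) = 0.2619

0.2619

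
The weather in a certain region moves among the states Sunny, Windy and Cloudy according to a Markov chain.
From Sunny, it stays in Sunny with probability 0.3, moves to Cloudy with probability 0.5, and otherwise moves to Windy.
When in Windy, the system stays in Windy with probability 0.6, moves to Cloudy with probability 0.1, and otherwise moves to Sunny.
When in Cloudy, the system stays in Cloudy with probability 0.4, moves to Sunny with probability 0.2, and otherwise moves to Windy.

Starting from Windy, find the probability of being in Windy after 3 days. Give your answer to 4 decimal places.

Propagate the distribution vector 3 days from Windy.
After 0 days: (0.0000, 1.0000, 0.0000)
After 1 day: (0.3000, 0.6000, 0.1000)
After 2 days: (0.2900, 0.4600, 0.2500)
After 3 days: (0.2750, 0.4340, 0.2910)
P(in Windy after 3 days) = 0.4340

0.4340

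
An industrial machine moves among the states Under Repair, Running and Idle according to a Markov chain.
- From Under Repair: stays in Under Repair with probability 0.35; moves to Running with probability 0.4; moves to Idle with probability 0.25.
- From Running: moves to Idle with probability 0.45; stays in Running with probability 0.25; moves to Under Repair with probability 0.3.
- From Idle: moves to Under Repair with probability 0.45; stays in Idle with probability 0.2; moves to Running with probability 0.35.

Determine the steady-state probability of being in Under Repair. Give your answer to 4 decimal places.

Let the stationary distribution be π with π = πP and π_1 + π_2 + π_3 = 1.
π_1 = 0.35·π_1 + 0.3·π_2 + 0.45·π_3
π_2 = 0.4·π_1 + 0.25·π_2 + 0.35·π_3
Solving with the normalization constraint gives π = (0.3634, 0.3347, 0.3018).
So the stationary probability of Under Repair is 0.3634.

0.3634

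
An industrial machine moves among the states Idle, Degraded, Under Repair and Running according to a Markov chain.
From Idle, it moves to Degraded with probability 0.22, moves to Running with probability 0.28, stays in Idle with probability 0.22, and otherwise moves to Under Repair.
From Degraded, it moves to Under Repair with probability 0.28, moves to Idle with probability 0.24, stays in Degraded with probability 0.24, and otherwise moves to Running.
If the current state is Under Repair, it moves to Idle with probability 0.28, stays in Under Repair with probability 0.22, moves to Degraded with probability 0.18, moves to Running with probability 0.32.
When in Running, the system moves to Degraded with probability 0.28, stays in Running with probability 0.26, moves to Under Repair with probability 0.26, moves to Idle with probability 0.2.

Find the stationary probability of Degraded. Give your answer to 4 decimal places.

Let the stationary distribution be π with π = πP and π_1 + π_2 + π_3 + π_4 = 1.
π_1 = 0.22·π_1 + 0.24·π_2 + 0.28·π_3 + 0.2·π_4
π_2 = 0.22·π_1 + 0.24·π_2 + 0.18·π_3 + 0.28·π_4
π_3 = 0.28·π_1 + 0.28·π_2 + 0.22·π_3 + 0.26·π_4
Solving with the normalization constraint gives π = (0.2346, 0.2308, 0.2590, 0.2756).
So the stationary probability of Degraded is 0.2308.

0.2308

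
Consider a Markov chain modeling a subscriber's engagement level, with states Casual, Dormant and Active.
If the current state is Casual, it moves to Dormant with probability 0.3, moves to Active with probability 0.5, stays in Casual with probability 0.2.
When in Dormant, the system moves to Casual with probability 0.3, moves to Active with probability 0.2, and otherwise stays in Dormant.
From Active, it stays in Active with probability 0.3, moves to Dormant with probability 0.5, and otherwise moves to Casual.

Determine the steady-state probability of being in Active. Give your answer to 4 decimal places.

Let the stationary distribution be π with π = πP and π_1 + π_2 + π_3 = 1.
π_1 = 0.2·π_1 + 0.3·π_2 + 0.2·π_3
π_2 = 0.3·π_1 + 0.5·π_2 + 0.5·π_3
Solving with the normalization constraint gives π = (0.2451, 0.4510, 0.3039).
So the stationary probability of Active is 0.3039.

0.3039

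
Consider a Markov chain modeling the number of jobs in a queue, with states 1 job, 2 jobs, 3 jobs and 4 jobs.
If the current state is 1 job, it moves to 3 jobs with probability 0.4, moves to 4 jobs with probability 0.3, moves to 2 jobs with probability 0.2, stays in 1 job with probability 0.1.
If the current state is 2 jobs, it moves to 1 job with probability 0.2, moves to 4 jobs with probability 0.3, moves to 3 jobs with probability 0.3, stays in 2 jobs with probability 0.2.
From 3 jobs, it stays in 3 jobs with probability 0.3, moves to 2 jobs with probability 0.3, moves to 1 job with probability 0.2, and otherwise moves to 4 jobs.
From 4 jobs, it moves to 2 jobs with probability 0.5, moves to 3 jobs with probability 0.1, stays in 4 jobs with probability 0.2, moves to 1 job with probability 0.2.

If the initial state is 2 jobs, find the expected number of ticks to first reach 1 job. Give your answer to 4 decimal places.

5.0000

Let t(s) be the expected number of ticks to first reach 1 job from state s, with t(1 job) = 0. Conditioning on the first tick:
t(2 jobs) = 1 + 0.2·t(2 jobs) + 0.3·t(3 jobs) + 0.3·t(4 jobs)
t(3 jobs) = 1 + 0.3·t(2 jobs) + 0.3·t(3 jobs) + 0.2·t(4 jobs)
t(4 jobs) = 1 + 0.5·t(2 jobs) + 0.1·t(3 jobs) + 0.2·t(4 jobs)
Solving: t(2 jobs) = 5.0000, t(3 jobs) = 5.0000, t(4 jobs) = 5.0000.
Expected ticks from 2 jobs to 1 job: 5.0000.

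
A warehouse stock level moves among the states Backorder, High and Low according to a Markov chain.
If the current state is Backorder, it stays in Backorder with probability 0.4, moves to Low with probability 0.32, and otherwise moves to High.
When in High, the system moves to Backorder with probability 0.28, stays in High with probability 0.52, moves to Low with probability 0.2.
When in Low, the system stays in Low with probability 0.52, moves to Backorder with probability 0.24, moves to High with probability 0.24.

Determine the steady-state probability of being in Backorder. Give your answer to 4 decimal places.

Let the stationary distribution be π with π = πP and π_1 + π_2 + π_3 = 1.
π_1 = 0.4·π_1 + 0.28·π_2 + 0.24·π_3
π_2 = 0.28·π_1 + 0.52·π_2 + 0.24·π_3
Solving with the normalization constraint gives π = (0.3024, 0.3501, 0.3475).
So the stationary probability of Backorder is 0.3024.

0.3024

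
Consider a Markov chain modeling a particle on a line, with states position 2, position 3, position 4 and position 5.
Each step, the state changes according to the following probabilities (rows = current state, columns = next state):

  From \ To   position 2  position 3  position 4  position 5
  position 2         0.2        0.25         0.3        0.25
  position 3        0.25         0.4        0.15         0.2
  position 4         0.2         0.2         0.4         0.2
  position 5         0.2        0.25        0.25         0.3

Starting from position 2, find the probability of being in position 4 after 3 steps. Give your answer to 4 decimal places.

Propagate the distribution vector 3 steps from position 2.
After 0 steps: (1.0000, 0.0000, 0.0000, 0.0000)
After 1 step: (0.2000, 0.2500, 0.3000, 0.2500)
After 2 steps: (0.2125, 0.2725, 0.2800, 0.2350)
After 3 steps: (0.2136, 0.2769, 0.2754, 0.2341)
P(in position 4 after 3 steps) = 0.2754

0.2754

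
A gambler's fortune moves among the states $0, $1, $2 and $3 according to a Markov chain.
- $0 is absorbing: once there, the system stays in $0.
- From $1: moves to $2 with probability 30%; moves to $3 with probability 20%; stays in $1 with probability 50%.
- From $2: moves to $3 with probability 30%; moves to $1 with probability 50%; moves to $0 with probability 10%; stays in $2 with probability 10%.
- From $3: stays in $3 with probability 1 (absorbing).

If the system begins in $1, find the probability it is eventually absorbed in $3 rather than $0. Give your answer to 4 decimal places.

0.9000

Let h(s) be the probability of absorption at $3 starting from transient state s. Then h($3) = 1 and h($0) = 0. By first-step analysis:
h($1) = 0.5·h($1) + 0.3·h($2) + 0.2·1
h($2) = 0.1·0 + 0.5·h($1) + 0.1·h($2) + 0.3·1
Solving: h($1) = 0.9000, h($2) = 0.8333.
Starting from $1, the probability is 0.9000.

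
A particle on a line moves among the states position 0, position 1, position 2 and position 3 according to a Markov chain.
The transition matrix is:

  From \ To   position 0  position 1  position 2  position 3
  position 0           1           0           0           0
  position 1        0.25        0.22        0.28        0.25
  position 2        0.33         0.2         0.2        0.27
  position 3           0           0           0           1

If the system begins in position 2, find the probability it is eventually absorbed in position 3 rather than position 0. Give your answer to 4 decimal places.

Let h(s) be the probability of absorption at position 3 starting from transient state s. Then h(position 3) = 1 and h(position 0) = 0. By first-step analysis:
h(position 1) = 0.25·0 + 0.22·h(position 1) + 0.28·h(position 2) + 0.25·1
h(position 2) = 0.33·0 + 0.2·h(position 1) + 0.2·h(position 2) + 0.27·1
Solving: h(position 1) = 0.4852, h(position 2) = 0.4588.
Starting from position 2, the probability is 0.4588.

0.4588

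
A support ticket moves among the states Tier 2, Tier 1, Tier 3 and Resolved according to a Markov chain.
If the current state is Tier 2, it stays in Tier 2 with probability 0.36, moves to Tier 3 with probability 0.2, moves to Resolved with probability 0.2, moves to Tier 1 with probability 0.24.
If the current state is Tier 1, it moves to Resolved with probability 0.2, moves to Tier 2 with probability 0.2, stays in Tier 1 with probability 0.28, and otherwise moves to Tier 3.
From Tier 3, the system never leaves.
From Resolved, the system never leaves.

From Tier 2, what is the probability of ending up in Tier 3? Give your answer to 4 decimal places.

Let h(s) be the probability of absorption at Tier 3 starting from transient state s. Then h(Tier 3) = 1 and h(Resolved) = 0. By first-step analysis:
h(Tier 2) = 0.36·h(Tier 2) + 0.24·h(Tier 1) + 0.2·1 + 0.2·0
h(Tier 1) = 0.2·h(Tier 2) + 0.28·h(Tier 1) + 0.32·1 + 0.2·0
Solving: h(Tier 2) = 0.5349, h(Tier 1) = 0.5930.
Starting from Tier 2, the probability is 0.5349.

0.5349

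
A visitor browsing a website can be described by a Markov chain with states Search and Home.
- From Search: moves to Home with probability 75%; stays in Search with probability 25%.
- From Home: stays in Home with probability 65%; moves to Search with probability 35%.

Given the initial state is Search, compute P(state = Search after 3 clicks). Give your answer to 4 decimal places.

0.3175

Propagate the distribution vector 3 clicks from Search.
After 0 clicks: (1.0000, 0.0000)
After 1 click: (0.2500, 0.7500)
After 2 clicks: (0.3250, 0.6750)
After 3 clicks: (0.3175, 0.6825)
P(in Search after 3 clicks) = 0.3175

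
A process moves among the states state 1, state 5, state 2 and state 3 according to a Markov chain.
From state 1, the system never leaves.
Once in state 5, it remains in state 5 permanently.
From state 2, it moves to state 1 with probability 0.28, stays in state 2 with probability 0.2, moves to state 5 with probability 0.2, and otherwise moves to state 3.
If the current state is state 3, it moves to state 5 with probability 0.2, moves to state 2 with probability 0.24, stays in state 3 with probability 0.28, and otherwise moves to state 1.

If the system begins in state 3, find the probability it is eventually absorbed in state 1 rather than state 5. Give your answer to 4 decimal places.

Let h(s) be the probability of absorption at state 1 starting from transient state s. Then h(state 1) = 1 and h(state 5) = 0. By first-step analysis:
h(state 2) = 0.28·1 + 0.2·0 + 0.2·h(state 2) + 0.32·h(state 3)
h(state 3) = 0.28·1 + 0.2·0 + 0.24·h(state 2) + 0.28·h(state 3)
Solving: h(state 2) = 0.5833, h(state 3) = 0.5833.
Starting from state 3, the probability is 0.5833.

0.5833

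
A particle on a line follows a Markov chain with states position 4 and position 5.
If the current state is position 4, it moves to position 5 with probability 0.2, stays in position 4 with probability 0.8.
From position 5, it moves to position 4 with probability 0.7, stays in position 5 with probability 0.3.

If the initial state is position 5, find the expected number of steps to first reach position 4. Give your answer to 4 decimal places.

Let t(s) be the expected number of steps to first reach position 4 from state s, with t(position 4) = 0. Conditioning on the first step:
t(position 5) = 1 + 0.3·t(position 5)
Solving: t(position 5) = 1.4286.
Expected steps from position 5 to position 4: 1.4286.

1.4286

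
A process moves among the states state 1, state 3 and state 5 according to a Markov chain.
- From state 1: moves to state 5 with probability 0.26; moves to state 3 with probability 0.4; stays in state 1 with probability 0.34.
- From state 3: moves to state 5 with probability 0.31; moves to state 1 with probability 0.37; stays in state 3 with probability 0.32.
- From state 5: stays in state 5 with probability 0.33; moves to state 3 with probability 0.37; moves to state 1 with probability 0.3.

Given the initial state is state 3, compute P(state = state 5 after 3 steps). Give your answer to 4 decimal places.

0.2991

Propagate the distribution vector 3 steps from state 3.
After 0 steps: (0.0000, 1.0000, 0.0000)
After 1 step: (0.3700, 0.3200, 0.3100)
After 2 steps: (0.3372, 0.3651, 0.2977)
After 3 steps: (0.3390, 0.3619, 0.2991)
P(in state 5 after 3 steps) = 0.2991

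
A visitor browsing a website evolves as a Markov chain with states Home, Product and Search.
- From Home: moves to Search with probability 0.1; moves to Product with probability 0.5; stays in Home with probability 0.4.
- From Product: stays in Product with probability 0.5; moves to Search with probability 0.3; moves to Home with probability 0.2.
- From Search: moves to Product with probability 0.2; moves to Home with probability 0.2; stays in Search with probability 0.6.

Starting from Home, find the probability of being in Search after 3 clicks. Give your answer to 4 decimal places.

Propagate the distribution vector 3 clicks from Home.
After 0 clicks: (1.0000, 0.0000, 0.0000)
After 1 click: (0.4000, 0.5000, 0.1000)
After 2 clicks: (0.2800, 0.4700, 0.2500)
After 3 clicks: (0.2560, 0.4250, 0.3190)
P(in Search after 3 clicks) = 0.3190

0.3190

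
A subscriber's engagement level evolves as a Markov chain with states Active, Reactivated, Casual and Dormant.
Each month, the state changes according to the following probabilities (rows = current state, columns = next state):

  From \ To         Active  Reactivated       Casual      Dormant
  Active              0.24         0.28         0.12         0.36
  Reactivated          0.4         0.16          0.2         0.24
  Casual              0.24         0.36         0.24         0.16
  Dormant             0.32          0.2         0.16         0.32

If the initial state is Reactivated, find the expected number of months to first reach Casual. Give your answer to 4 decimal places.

6.1743

Let t(s) be the expected number of months to first reach Casual from state s, with t(Casual) = 0. Conditioning on the first month:
t(Active) = 1 + 0.24·t(Active) + 0.28·t(Reactivated) + 0.36·t(Dormant)
t(Reactivated) = 1 + 0.4·t(Active) + 0.16·t(Reactivated) + 0.24·t(Dormant)
t(Dormant) = 1 + 0.32·t(Active) + 0.2·t(Reactivated) + 0.32·t(Dormant)
Solving: t(Active) = 6.6239, t(Reactivated) = 6.1743, t(Dormant) = 6.4037.
Expected months from Reactivated to Casual: 6.1743.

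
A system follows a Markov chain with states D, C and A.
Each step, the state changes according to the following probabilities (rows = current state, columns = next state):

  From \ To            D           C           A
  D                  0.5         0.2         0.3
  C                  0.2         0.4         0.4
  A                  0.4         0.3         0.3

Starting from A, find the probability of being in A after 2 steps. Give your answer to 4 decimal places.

0.3300

Sum over the intermediate state after 1 step:
P = P(A→D)·P(D→A) + P(A→C)·P(C→A) + P(A→A)·P(A→A)
  = 0.4×0.3 + 0.3×0.4 + 0.3×0.3
  = 0.1200 + 0.1200 + 0.0900 = 0.3300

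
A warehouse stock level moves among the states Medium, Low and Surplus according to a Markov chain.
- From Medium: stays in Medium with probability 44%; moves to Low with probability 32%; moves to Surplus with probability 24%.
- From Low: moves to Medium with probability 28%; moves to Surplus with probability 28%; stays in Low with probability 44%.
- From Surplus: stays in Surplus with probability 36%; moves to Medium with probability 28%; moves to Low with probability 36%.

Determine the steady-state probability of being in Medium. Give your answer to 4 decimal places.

Let the stationary distribution be π with π = πP and π_1 + π_2 + π_3 = 1.
π_1 = 0.44·π_1 + 0.28·π_2 + 0.28·π_3
π_2 = 0.32·π_1 + 0.44·π_2 + 0.36·π_3
Solving with the normalization constraint gives π = (0.3333, 0.3768, 0.2899).
So the stationary probability of Medium is 0.3333.

0.3333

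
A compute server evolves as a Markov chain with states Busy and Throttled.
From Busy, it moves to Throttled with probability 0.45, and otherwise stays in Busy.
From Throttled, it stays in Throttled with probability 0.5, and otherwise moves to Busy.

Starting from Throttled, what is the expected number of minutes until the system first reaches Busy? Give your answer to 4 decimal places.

Let t(s) be the expected number of minutes to first reach Busy from state s, with t(Busy) = 0. Conditioning on the first minute:
t(Throttled) = 1 + 0.5·t(Throttled)
Solving: t(Throttled) = 2.0000.
Expected minutes from Throttled to Busy: 2.0000.

2.0000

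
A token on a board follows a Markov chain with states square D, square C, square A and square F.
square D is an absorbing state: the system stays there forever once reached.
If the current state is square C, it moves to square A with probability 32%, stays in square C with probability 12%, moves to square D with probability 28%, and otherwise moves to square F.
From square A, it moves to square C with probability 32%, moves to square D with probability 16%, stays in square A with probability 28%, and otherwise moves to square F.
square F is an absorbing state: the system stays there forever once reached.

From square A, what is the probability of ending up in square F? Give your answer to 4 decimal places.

Let h(s) be the probability of absorption at square F starting from transient state s. Then h(square F) = 1 and h(square D) = 0. By first-step analysis:
h(square C) = 0.28·0 + 0.12·h(square C) + 0.32·h(square A) + 0.28·1
h(square A) = 0.16·0 + 0.32·h(square C) + 0.28·h(square A) + 0.24·1
Solving: h(square C) = 0.5241, h(square A) = 0.5663.
Starting from square A, the probability is 0.5663.

0.5663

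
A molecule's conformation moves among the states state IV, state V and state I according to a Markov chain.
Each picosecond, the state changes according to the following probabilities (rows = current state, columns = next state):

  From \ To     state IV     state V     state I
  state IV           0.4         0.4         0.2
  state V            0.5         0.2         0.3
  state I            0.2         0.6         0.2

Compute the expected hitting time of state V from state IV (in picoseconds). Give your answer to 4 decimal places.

Let t(s) be the expected number of picoseconds to first reach state V from state s, with t(state V) = 0. Conditioning on the first picosecond:
t(state IV) = 1 + 0.4·t(state IV) + 0.2·t(state I)
t(state I) = 1 + 0.2·t(state IV) + 0.2·t(state I)
Solving: t(state IV) = 2.2727, t(state I) = 1.8182.
Expected picoseconds from state IV to state V: 2.2727.

2.2727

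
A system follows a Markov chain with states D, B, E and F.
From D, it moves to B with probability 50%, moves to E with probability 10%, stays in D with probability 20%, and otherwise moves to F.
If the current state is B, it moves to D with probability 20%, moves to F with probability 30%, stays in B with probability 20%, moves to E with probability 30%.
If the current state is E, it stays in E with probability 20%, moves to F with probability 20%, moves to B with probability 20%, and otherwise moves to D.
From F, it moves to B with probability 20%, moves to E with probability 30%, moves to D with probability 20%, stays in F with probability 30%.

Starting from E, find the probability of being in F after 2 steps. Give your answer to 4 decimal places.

0.2400

Propagate the distribution vector 2 steps from E.
After 0 steps: (0.0000, 0.0000, 1.0000, 0.0000)
After 1 step: (0.4000, 0.2000, 0.2000, 0.2000)
After 2 steps: (0.2400, 0.3200, 0.2000, 0.2400)
P(in F after 2 steps) = 0.2400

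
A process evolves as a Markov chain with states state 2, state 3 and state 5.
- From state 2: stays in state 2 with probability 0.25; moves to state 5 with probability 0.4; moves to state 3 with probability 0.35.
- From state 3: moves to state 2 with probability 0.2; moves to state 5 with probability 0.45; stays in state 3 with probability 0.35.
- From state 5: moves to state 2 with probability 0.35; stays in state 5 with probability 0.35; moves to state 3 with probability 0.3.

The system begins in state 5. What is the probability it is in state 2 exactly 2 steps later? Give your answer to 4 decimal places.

0.2700

Sum over the intermediate state after 1 step:
P = P(state 5→state 2)·P(state 2→state 2) + P(state 5→state 3)·P(state 3→state 2) + P(state 5→state 5)·P(state 5→state 2)
  = 0.35×0.25 + 0.3×0.2 + 0.35×0.35
  = 0.0875 + 0.0600 + 0.1225 = 0.2700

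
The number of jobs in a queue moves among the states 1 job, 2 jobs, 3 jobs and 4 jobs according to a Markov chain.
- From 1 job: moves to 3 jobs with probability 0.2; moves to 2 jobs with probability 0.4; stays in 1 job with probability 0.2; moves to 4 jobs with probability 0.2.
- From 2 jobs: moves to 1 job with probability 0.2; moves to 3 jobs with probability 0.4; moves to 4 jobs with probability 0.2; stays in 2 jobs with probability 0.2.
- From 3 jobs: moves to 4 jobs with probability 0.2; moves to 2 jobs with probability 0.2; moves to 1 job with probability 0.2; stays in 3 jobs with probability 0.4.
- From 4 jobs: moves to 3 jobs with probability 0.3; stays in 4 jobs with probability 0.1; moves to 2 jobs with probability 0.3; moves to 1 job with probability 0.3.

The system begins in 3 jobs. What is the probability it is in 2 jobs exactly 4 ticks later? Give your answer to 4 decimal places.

Propagate the distribution vector 4 ticks from 3 jobs.
After 0 ticks: (0.0000, 0.0000, 1.0000, 0.0000)
After 1 tick: (0.2000, 0.2000, 0.4000, 0.2000)
After 2 ticks: (0.2200, 0.2600, 0.3400, 0.1800)
After 3 ticks: (0.2180, 0.2620, 0.3380, 0.1820)
After 4 ticks: (0.2182, 0.2618, 0.3382, 0.1818)
P(in 2 jobs after 4 ticks) = 0.2618

0.2618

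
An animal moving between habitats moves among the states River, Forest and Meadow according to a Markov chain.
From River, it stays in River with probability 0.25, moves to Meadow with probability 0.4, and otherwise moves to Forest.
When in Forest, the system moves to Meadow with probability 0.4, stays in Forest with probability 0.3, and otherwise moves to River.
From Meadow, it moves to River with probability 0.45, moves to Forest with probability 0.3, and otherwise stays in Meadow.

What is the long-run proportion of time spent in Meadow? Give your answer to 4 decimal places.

0.3478

Let the stationary distribution be π with π = πP and π_1 + π_2 + π_3 = 1.
π_1 = 0.25·π_1 + 0.3·π_2 + 0.45·π_3
π_2 = 0.35·π_1 + 0.3·π_2 + 0.3·π_3
Solving with the normalization constraint gives π = (0.3354, 0.3168, 0.3478).
So the stationary probability of Meadow is 0.3478.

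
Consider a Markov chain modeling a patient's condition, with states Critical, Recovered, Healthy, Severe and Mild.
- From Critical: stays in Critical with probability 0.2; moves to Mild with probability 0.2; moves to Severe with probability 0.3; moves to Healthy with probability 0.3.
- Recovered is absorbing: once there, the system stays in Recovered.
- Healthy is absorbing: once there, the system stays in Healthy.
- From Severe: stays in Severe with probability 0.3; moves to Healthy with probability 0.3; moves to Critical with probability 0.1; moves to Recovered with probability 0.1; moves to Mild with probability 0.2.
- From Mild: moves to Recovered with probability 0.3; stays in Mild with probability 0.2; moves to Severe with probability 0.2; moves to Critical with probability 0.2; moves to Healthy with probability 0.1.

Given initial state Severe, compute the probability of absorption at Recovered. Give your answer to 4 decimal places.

0.3276

Let h(s) be the probability of absorption at Recovered starting from transient state s. Then h(Recovered) = 1 and h(Healthy) = 0. By first-step analysis:
h(Critical) = 0.2·h(Critical) + 0.3·0 + 0.3·h(Severe) + 0.2·h(Mild)
h(Severe) = 0.1·h(Critical) + 0.1·1 + 0.3·0 + 0.3·h(Severe) + 0.2·h(Mild)
h(Mild) = 0.2·h(Critical) + 0.3·1 + 0.1·0 + 0.2·h(Severe) + 0.2·h(Mild)
Solving: h(Critical) = 0.2529, h(Severe) = 0.3276, h(Mild) = 0.5201.
Starting from Severe, the probability is 0.3276.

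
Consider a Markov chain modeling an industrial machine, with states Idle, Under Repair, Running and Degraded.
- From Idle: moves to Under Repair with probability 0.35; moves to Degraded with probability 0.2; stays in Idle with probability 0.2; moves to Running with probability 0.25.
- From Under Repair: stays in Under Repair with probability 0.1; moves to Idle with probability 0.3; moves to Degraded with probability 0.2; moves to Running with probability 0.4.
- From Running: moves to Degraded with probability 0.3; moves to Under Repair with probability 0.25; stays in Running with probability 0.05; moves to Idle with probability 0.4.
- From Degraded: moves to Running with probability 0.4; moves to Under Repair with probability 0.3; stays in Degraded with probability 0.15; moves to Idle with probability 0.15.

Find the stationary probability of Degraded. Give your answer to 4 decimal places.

Let the stationary distribution be π with π = πP and π_1 + π_2 + π_3 + π_4 = 1.
π_1 = 0.2·π_1 + 0.3·π_2 + 0.4·π_3 + 0.15·π_4
π_2 = 0.35·π_1 + 0.1·π_2 + 0.25·π_3 + 0.3·π_4
π_3 = 0.25·π_1 + 0.4·π_2 + 0.05·π_3 + 0.4·π_4
Solving with the normalization constraint gives π = (0.2675, 0.2500, 0.2666, 0.2159).
So the stationary probability of Degraded is 0.2159.

0.2159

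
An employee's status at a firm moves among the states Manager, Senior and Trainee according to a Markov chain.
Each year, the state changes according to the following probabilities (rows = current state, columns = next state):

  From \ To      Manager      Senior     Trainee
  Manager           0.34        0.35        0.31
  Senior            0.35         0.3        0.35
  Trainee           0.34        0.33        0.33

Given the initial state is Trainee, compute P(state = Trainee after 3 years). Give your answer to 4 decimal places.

0.3297

Propagate the distribution vector 3 years from Trainee.
After 0 years: (0.0000, 0.0000, 1.0000)
After 1 year: (0.3400, 0.3300, 0.3300)
After 2 years: (0.3433, 0.3269, 0.3298)
After 3 years: (0.3433, 0.3271, 0.3297)
P(in Trainee after 3 years) = 0.3297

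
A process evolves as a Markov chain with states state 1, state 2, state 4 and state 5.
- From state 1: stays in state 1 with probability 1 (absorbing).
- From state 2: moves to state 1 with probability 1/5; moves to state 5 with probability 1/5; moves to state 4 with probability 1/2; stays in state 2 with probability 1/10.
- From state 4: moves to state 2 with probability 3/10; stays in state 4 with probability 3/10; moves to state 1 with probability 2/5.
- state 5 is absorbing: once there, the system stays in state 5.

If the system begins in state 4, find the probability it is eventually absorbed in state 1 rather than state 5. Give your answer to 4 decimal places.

0.8750

Let h(s) be the probability of absorption at state 1 starting from transient state s. Then h(state 1) = 1 and h(state 5) = 0. By first-step analysis:
h(state 2) = 0.2·1 + 0.1·h(state 2) + 0.5·h(state 4) + 0.2·0
h(state 4) = 0.4·1 + 0.3·h(state 2) + 0.3·h(state 4)
Solving: h(state 2) = 0.7083, h(state 4) = 0.8750.
Starting from state 4, the probability is 0.8750.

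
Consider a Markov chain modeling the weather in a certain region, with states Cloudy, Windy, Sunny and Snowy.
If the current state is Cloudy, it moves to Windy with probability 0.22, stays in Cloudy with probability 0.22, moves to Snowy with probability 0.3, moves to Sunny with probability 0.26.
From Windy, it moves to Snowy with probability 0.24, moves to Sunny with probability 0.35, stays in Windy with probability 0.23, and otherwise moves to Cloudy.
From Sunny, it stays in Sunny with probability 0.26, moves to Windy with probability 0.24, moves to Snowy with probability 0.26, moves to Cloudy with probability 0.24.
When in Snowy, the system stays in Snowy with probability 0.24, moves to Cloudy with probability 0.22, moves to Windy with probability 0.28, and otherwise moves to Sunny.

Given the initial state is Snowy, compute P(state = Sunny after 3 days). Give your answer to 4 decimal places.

Propagate the distribution vector 3 days from Snowy.
After 0 days: (0.0000, 0.0000, 0.0000, 1.0000)
After 1 day: (0.2200, 0.2800, 0.2600, 0.2400)
After 2 days: (0.2140, 0.2424, 0.2852, 0.2584)
After 3 days: (0.2160, 0.2436, 0.2818, 0.2585)
P(in Sunny after 3 days) = 0.2818

0.2818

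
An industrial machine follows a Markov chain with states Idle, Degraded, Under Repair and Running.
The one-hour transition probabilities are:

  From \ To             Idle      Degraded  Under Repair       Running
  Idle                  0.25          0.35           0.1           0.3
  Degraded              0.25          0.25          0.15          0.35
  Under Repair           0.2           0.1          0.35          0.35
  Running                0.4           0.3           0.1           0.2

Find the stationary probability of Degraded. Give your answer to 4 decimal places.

Let the stationary distribution be π with π = πP and π_1 + π_2 + π_3 + π_4 = 1.
π_1 = 0.25·π_1 + 0.25·π_2 + 0.2·π_3 + 0.4·π_4
π_2 = 0.35·π_1 + 0.25·π_2 + 0.1·π_3 + 0.3·π_4
π_3 = 0.1·π_1 + 0.15·π_2 + 0.35·π_3 + 0.1·π_4
Solving with the normalization constraint gives π = (0.2862, 0.2705, 0.1514, 0.2919).
So the stationary probability of Degraded is 0.2705.

0.2705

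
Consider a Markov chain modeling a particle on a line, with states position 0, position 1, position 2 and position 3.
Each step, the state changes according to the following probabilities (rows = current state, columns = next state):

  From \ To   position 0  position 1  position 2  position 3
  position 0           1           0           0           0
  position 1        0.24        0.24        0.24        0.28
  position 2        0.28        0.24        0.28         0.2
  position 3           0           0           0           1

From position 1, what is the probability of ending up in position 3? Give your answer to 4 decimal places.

0.5098

Let h(s) be the probability of absorption at position 3 starting from transient state s. Then h(position 3) = 1 and h(position 0) = 0. By first-step analysis:
h(position 1) = 0.24·0 + 0.24·h(position 1) + 0.24·h(position 2) + 0.28·1
h(position 2) = 0.28·0 + 0.24·h(position 1) + 0.28·h(position 2) + 0.2·1
Solving: h(position 1) = 0.5098, h(position 2) = 0.4477.
Starting from position 1, the probability is 0.5098.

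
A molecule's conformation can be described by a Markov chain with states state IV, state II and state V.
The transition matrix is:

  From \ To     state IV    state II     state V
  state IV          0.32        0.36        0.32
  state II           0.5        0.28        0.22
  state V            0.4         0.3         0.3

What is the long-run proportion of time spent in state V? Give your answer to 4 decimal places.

0.2826

Let the stationary distribution be π with π = πP and π_1 + π_2 + π_3 = 1.
π_1 = 0.32·π_1 + 0.5·π_2 + 0.4·π_3
π_2 = 0.36·π_1 + 0.28·π_2 + 0.3·π_3
Solving with the normalization constraint gives π = (0.3998, 0.3176, 0.2826).
So the stationary probability of state V is 0.2826.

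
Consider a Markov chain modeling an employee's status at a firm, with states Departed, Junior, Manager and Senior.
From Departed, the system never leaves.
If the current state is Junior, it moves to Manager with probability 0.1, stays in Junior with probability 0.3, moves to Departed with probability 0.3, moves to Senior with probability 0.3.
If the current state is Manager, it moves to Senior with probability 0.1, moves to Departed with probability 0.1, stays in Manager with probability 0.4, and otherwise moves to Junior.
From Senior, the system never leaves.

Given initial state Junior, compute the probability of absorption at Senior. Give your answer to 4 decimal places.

0.5000

Let h(s) be the probability of absorption at Senior starting from transient state s. Then h(Senior) = 1 and h(Departed) = 0. By first-step analysis:
h(Junior) = 0.3·0 + 0.3·h(Junior) + 0.1·h(Manager) + 0.3·1
h(Manager) = 0.1·0 + 0.4·h(Junior) + 0.4·h(Manager) + 0.1·1
Solving: h(Junior) = 0.5000, h(Manager) = 0.5000.
Starting from Junior, the probability is 0.5000.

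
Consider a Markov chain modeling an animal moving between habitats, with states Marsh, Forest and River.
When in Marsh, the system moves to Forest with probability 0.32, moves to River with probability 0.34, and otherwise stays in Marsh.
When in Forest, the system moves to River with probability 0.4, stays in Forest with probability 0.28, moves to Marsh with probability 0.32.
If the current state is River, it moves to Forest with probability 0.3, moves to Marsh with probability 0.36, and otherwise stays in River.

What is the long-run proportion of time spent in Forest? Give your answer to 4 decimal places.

0.3008

Let the stationary distribution be π with π = πP and π_1 + π_2 + π_3 = 1.
π_1 = 0.34·π_1 + 0.32·π_2 + 0.36·π_3
π_2 = 0.32·π_1 + 0.28·π_2 + 0.3·π_3
Solving with the normalization constraint gives π = (0.3411, 0.3008, 0.3580).
So the stationary probability of Forest is 0.3008.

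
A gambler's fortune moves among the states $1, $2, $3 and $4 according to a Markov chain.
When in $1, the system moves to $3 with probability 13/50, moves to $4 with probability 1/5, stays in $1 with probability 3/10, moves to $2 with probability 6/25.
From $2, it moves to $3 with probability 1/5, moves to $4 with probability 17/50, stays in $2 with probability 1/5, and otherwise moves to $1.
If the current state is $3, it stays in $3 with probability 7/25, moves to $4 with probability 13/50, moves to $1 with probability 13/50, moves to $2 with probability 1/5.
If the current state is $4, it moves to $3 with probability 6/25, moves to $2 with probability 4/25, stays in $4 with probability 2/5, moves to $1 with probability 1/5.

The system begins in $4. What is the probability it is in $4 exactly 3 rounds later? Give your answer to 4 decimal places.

0.3051

Propagate the distribution vector 3 rounds from $4.
After 0 rounds: (0.0000, 0.0000, 0.0000, 1.0000)
After 1 round: (0.2000, 0.1600, 0.2400, 0.4000)
After 2 rounds: (0.2440, 0.1920, 0.2472, 0.3168)
After 3 rounds: (0.2508, 0.1971, 0.2471, 0.3051)
P(in $4 after 3 rounds) = 0.3051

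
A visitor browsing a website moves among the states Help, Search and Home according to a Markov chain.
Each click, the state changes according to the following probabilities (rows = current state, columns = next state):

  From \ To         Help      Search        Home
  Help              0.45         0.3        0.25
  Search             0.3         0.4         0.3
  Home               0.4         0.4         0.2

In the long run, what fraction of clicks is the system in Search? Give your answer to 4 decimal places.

Let the stationary distribution be π with π = πP and π_1 + π_2 + π_3 = 1.
π_1 = 0.45·π_1 + 0.3·π_2 + 0.4·π_3
π_2 = 0.3·π_1 + 0.4·π_2 + 0.4·π_3
Solving with the normalization constraint gives π = (0.3830, 0.3617, 0.2553).
So the stationary probability of Search is 0.3617.

0.3617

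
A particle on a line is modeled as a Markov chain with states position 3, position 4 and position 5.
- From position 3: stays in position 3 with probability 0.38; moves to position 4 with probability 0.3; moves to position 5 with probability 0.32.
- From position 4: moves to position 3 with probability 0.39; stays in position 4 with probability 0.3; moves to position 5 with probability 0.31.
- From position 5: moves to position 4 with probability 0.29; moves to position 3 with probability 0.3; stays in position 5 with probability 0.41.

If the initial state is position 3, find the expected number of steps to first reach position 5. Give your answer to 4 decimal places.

Let t(s) be the expected number of steps to first reach position 5 from state s, with t(position 5) = 0. Conditioning on the first step:
t(position 3) = 1 + 0.38·t(position 3) + 0.3·t(position 4)
t(position 4) = 1 + 0.39·t(position 3) + 0.3·t(position 4)
Solving: t(position 3) = 3.1546, t(position 4) = 3.1861.
Expected steps from position 3 to position 5: 3.1546.

3.1546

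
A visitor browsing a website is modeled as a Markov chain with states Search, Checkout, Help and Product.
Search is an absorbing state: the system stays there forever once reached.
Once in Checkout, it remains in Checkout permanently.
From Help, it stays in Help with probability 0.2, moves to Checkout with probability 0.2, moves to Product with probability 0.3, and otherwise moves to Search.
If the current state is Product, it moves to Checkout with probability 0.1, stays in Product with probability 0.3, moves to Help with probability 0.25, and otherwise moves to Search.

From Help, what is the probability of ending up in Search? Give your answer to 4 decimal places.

Let h(s) be the probability of absorption at Search starting from transient state s. Then h(Search) = 1 and h(Checkout) = 0. By first-step analysis:
h(Help) = 0.3·1 + 0.2·0 + 0.2·h(Help) + 0.3·h(Product)
h(Product) = 0.35·1 + 0.1·0 + 0.25·h(Help) + 0.3·h(Product)
Solving: h(Help) = 0.6495, h(Product) = 0.7320.
Starting from Help, the probability is 0.6495.

0.6495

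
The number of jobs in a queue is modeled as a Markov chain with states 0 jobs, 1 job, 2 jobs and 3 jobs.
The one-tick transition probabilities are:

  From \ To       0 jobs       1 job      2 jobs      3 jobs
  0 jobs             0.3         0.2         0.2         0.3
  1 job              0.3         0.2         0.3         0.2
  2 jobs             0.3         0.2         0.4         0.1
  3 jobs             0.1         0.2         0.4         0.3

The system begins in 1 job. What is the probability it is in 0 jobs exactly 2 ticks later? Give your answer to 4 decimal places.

0.2600

Propagate the distribution vector 2 ticks from 1 job.
After 0 ticks: (0.0000, 1.0000, 0.0000, 0.0000)
After 1 tick: (0.3000, 0.2000, 0.3000, 0.2000)
After 2 ticks: (0.2600, 0.2000, 0.3200, 0.2200)
P(in 0 jobs after 2 ticks) = 0.2600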